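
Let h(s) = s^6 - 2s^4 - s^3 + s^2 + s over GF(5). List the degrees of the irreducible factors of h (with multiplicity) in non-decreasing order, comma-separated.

1, 1, 1, 1, 2

Roots in GF(5): h(0) = 0 → root; h(1) = 0 → root; h(2) = 0 → root; h(3) = 2; h(4) = 0 → root.
Linear factors from roots: (s), (s - 1), (s - 2), (s + 1).
Complete factorization: h(s) = (s)·(s + 1)·(s - 2)·(s - 1)·(s^2 + 2s - 2).
Factor degrees with multiplicity: 1 + 1 + 1 + 1 + 2 = 6.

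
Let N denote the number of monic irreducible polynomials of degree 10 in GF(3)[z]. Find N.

5880

x^(3^10) − x is the product of all monic irreducibles of degree dividing 10; Möbius inversion gives N = (1/10) Σ μ(10/d)·3^d.
Divisors of 10: 1, 2, 5, 10; μ(10/d) for each: 1, -1, -1, 1.
Σ = 3^1 − 3^2 − 3^5 + 3^10 = 58800.
N = 58800/10 = 5880.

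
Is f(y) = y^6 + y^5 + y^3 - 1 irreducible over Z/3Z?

Check for roots in Z/3Z: f(0) = 2; f(1) = 2; f(2) = 1.
No roots, so no linear factors.
Monic irreducibles of degree 2 over GF(3): y^2 + 1, y^2 + y - 1, y^2 - y - 1.
None of them divide f (all give nonzero remainder).
Degree-3 irreducible divisors: test the 8 monic irreducibles of degree 3 over GF(3).
None of them divide f (all give nonzero remainder).
No irreducible factor of degree ≤ 3 exists, so f is irreducible over GF(3).

Yes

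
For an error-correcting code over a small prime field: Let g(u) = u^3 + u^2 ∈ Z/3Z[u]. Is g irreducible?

No

Check for roots in Z/3Z: g(0) = 0 → root; g(1) = 2; g(2) = 0 → root.
g(0) = 0, so (u) divides g(u); g is reducible.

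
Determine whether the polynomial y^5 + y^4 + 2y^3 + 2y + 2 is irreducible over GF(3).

Yes

Write f(y) = y^5 + y^4 + 2y^3 + 2y + 2.
Check for roots in GF(3): f(0) = 2; f(1) = 2; f(2) = 1.
No roots, so no linear factors.
Monic irreducibles of degree 2 over GF(3): y^2 + 1, y^2 + y + 2, y^2 + 2y + 2.
None of them divide f (all give nonzero remainder).
No irreducible factor of degree ≤ 2 exists, so f is irreducible over GF(3).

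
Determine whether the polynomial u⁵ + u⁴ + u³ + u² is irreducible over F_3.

Write P(u) = u⁵ + u⁴ + u³ + u².
Check for roots in F_3: P(0) = 0 → root; P(1) = 1; P(2) = 0 → root.
P(0) = 0, so (u) divides P(u); P is reducible.

No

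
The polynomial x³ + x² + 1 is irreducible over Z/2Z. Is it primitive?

Yes

Write f(x) = x³ + x² + 1.
|GF(2^3)^×| = 2^3 − 1 = 7. Prime factorization: 7 = 7.
f is primitive ⇔ x has order 7 in GF(2)[x]/(f), i.e. x^(7/q) ≠ 1 for each prime q | 7.
x^(1) mod f = x.
None equal 1, so x has full order 7; f is primitive.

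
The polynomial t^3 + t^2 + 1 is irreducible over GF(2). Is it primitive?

Write f(t) = t^3 + t^2 + 1.
|GF(2^3)^×| = 2^3 − 1 = 7. Prime factorization: 7 = 7.
f is primitive ⇔ t has order 7 in GF(2)[t]/(f), i.e. t^(7/q) ≠ 1 for each prime q | 7.
t^(1) mod f = t.
None equal 1, so t has full order 7; f is primitive.

Yes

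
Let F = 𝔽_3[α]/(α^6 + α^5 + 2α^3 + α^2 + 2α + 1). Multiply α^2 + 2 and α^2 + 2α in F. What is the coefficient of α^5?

0

Multiply in 𝔽_3[α]: (α^2 + 2)·(α^2 + 2α) = α^4 + 2α^3 + 2α^2 + α.
Reduced: α^4 + 2α^3 + 2α^2 + α.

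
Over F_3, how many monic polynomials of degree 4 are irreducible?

The number of monic irreducibles of degree 4 over GF(3) is (1/4)·Σ_{d∣4} μ(4/d) 3^d.
Divisors of 4: 1, 2, 4; μ(4/d) for each: 0, -1, 1.
Σ = − 3^2 + 3^4 = 72.
N = 72/4 = 18.

18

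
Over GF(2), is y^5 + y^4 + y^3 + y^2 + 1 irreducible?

Yes

Write m(y) = y^5 + y^4 + y^3 + y^2 + 1.
Check for roots in GF(2): m(0) = 1; m(1) = 1.
No roots, so no linear factors.
Monic irreducibles of degree 2 over GF(2): y^2 + y + 1.
None of them divide m (all give nonzero remainder).
No irreducible factor of degree ≤ 2 exists, so m is irreducible over GF(2).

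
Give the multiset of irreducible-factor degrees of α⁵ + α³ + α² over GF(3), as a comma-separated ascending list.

Write h(α) = α⁵ + α³ + α².
Roots in GF(3): h(0) = 0 → root; h(1) = 0 → root; h(2) = 2.
Linear factors from roots: (α), (α + 2).
Complete factorization: h(α) = (α + 2)·(α)^2·(α² + α + 2).
Factor degrees with multiplicity: 1 + 1 + 1 + 2 = 5.

1, 1, 1, 2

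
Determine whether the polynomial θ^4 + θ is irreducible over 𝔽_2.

Write g(θ) = θ^4 + θ.
Check for roots in 𝔽_2: g(0) = 0 → root; g(1) = 0 → root.
g(0) = 0, so (θ) divides g(θ); g is reducible.

No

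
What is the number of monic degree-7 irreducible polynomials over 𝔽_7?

x^(7^7) − x is the product of all monic irreducibles of degree dividing 7; Möbius inversion gives N = (1/7) Σ μ(7/d)·7^d.
Divisors of 7: 1, 7; μ(7/d) for each: -1, 1.
Σ = − 7^1 + 7^7 = 823536.
N = 823536/7 = 117648.

117648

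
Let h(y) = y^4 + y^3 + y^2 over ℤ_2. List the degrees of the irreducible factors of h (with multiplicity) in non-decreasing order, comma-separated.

1, 1, 2

Roots in ℤ_2: h(0) = 0 → root; h(1) = 1.
Linear factors from roots: (y).
Complete factorization: h(y) = (y)^2·(y^2 + y + 1).
Factor degrees with multiplicity: 1 + 1 + 2 = 4.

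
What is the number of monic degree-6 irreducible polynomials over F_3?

x^(3^6) − x is the product of all monic irreducibles of degree dividing 6; Möbius inversion gives N = (1/6) Σ μ(6/d)·3^d.
Divisors of 6: 1, 2, 3, 6; μ(6/d) for each: 1, -1, -1, 1.
Σ = 3^1 − 3^2 − 3^3 + 3^6 = 696.
N = 696/6 = 116.

116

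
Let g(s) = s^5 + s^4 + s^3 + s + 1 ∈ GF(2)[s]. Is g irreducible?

Check for roots in GF(2): g(0) = 1; g(1) = 1.
No roots, so no linear factors.
Monic irreducibles of degree 2 over GF(2): s^2 + s + 1.
None of them divide g (all give nonzero remainder).
No irreducible factor of degree ≤ 2 exists, so g is irreducible over GF(2).

Yes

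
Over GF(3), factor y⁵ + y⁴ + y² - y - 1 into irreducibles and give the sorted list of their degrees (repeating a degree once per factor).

5

Write g(y) = y⁵ + y⁴ + y² - y - 1.
Roots in GF(3): g(0) = 2; g(1) = 1; g(2) = 1.
Complete factorization: g(y) = (y⁵ + y⁴ + y² - y - 1).
Factor degrees with multiplicity: 5 = 5.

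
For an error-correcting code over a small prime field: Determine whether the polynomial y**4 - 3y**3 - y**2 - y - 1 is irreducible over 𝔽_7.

Yes

Write h(y) = y**4 - 3y**3 - y**2 - y - 1.
Check for roots in 𝔽_7: h(0) = 6; h(1) = 2; h(2) = 6; h(3) = 1; h(4) = 1; h(5) = 2; h(6) = 3.
No roots, so no linear factors.
Degree-2 irreducible divisors: test the 21 monic irreducibles of degree 2 over GF(7).
None of them divide h (all give nonzero remainder).
No irreducible factor of degree ≤ 2 exists, so h is irreducible over GF(7).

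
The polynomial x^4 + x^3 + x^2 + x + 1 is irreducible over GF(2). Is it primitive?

No

Write f(x) = x^4 + x^3 + x^2 + x + 1.
|GF(2^4)^×| = 2^4 − 1 = 15. Prime factorization: 15 = 3·5.
f is primitive ⇔ x has order 15 in GF(2)[x]/(f), i.e. x^(15/q) ≠ 1 for each prime q | 15.
x^(5) mod f = 1
x^(3) mod f = x^3.
Since x^(5) = 1, the order of x divides 5 < 15; not primitive.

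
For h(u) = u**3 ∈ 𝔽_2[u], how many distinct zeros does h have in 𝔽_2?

1

Evaluate at each of the 2 elements of 𝔽_2:
h(0) = 0 → root; h(1) = 1.
Roots: {0}.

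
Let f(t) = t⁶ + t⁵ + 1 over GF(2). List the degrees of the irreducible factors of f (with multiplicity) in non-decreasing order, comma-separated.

Roots in GF(2): f(0) = 1; f(1) = 1.
Complete factorization: f(t) = (t⁶ + t⁵ + 1).
Factor degrees with multiplicity: 6 = 6.

6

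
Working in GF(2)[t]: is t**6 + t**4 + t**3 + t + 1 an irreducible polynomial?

Write P(t) = t**6 + t**4 + t**3 + t + 1.
Check for roots in GF(2): P(0) = 1; P(1) = 1.
No roots, so no linear factors.
Monic irreducibles of degree 2 over GF(2): t**2 + t + 1.
None of them divide P (all give nonzero remainder).
Monic irreducibles of degree 3 over GF(2): t**3 + t + 1, t**3 + t**2 + 1.
None of them divide P (all give nonzero remainder).
No irreducible factor of degree ≤ 3 exists, so P is irreducible over GF(2).

Yes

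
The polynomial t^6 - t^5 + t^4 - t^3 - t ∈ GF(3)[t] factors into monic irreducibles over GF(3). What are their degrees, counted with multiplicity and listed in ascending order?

1, 2, 3

Write g(t) = t^6 - t^5 + t^4 - t^3 - t.
Roots in GF(3): g(0) = 0 → root; g(1) = 2; g(2) = 2.
Linear factors from roots: (t).
Complete factorization: g(t) = (t)·(t^2 - t - 1)·(t^3 - t + 1).
Factor degrees with multiplicity: 1 + 2 + 3 = 6.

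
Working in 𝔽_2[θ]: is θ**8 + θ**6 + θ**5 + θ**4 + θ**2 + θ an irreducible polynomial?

Write m(θ) = θ**8 + θ**6 + θ**5 + θ**4 + θ**2 + θ.
Check for roots in 𝔽_2: m(0) = 0 → root; m(1) = 0 → root.
m(0) = 0, so (θ) divides m(θ); m is reducible.

No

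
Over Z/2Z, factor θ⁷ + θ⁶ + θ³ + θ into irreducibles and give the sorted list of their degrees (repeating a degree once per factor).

Write f(θ) = θ⁷ + θ⁶ + θ³ + θ.
Roots in Z/2Z: f(0) = 0 → root; f(1) = 0 → root.
Linear factors from roots: (θ), (θ + 1).
Complete factorization: f(θ) = (θ)·(θ + 1)·(θ² + θ + 1)·(θ³ + θ² + 1).
Factor degrees with multiplicity: 1 + 1 + 2 + 3 = 7.

1, 1, 2, 3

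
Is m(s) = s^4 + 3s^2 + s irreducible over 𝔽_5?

Check for roots in 𝔽_5: m(0) = 0 → root; m(1) = 0 → root; m(2) = 0 → root; m(3) = 1; m(4) = 3.
m(0) = 0, so (s) divides m(s); m is reducible.

No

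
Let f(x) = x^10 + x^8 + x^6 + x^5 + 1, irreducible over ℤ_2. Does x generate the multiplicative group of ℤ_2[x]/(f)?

No

|GF(2^10)^×| = 2^10 − 1 = 1023. Prime factorization: 1023 = 3·11·31.
f is primitive ⇔ x has order 1023 in GF(2)[x]/(f), i.e. x^(1023/q) ≠ 1 for each prime q | 1023.
x^(341) mod f = x^8 + x^6 + x^5 + x^4 + x.
x^(93) mod f = 1
x^(33) mod f = x^7 + x^5 + x^3 + x^2 + 1.
Since x^(93) = 1, the order of x divides 93 < 1023; not primitive.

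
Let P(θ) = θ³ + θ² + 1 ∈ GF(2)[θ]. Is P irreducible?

Yes

Check for roots in GF(2): P(0) = 1; P(1) = 1.
No roots. A degree-3 polynomial over a field with no linear factor is irreducible.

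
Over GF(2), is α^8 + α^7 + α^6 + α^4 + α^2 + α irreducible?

Write h(α) = α^8 + α^7 + α^6 + α^4 + α^2 + α.
Check for roots in GF(2): h(0) = 0 → root; h(1) = 0 → root.
h(0) = 0, so (α) divides h(α); h is reducible.

No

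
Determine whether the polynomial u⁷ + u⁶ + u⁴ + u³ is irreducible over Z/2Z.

Write h(u) = u⁷ + u⁶ + u⁴ + u³.
Check for roots in Z/2Z: h(0) = 0 → root; h(1) = 0 → root.
h(0) = 0, so (u) divides h(u); h is reducible.

No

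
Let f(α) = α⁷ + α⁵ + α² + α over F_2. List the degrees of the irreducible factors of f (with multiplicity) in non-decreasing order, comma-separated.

Roots in F_2: f(0) = 0 → root; f(1) = 0 → root.
Linear factors from roots: (α), (α + 1).
Complete factorization: f(α) = (α)·(α + 1)·(α² + α + 1)·(α³ + α + 1).
Factor degrees with multiplicity: 1 + 1 + 2 + 3 = 7.

1, 1, 2, 3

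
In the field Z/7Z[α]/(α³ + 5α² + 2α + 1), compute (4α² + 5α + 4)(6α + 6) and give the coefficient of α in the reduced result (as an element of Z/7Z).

Multiply in Z/7Z[α]: (4α² + 5α + 4)·(6α + 6) = 3α³ + 5α² + 5α + 3.
Reduce using α³ ≡ 2α² + 5α + 6 (mod α³ + 5α² + 2α + 1).
Reduced: 4α² + 6α.

6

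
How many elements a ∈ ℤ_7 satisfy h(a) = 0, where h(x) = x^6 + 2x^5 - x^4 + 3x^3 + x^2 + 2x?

2

Evaluate at each of the 7 elements of ℤ_7:
h(0) = 0 → root; h(1) = 1; h(2) = 4; h(3) = 5; h(4) = 0 → root; h(5) = 2; h(6) = 1.
Roots: {0, 4}.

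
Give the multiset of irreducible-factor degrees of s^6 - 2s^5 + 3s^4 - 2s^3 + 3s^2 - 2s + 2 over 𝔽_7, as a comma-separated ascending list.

Write h(s) = s^6 - 2s^5 + 3s^4 - 2s^3 + 3s^2 - 2s + 2.
Linear factors from roots: (s - 2), (s - 3), (s + 3), (s + 2).
Complete factorization: h(s) = (s + 2)·(s + 3)·(s - 3)·(s - 2)·(s^2 - 2s + 2).
Factor degrees with multiplicity: 1 + 1 + 1 + 1 + 2 = 6.

1, 1, 1, 1, 2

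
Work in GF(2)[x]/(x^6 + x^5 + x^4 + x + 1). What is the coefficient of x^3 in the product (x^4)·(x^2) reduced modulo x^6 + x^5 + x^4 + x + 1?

0

Multiply in GF(2)[x]: (x^4)·(x^2) = x^6.
Reduce using x^6 ≡ x^5 + x^4 + x + 1 (mod x^6 + x^5 + x^4 + x + 1).
Reduced: x^5 + x^4 + x + 1.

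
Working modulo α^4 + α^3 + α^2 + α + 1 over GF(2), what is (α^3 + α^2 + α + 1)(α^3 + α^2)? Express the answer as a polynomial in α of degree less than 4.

Multiply in GF(2)[α]: (α^3 + α^2 + α + 1)·(α^3 + α^2) = α^6 + α^2.
Reduce using α^4 ≡ α^3 + α^2 + α + 1 (mod α^4 + α^3 + α^2 + α + 1).
Reduced: α^2 + α.

α^2 + α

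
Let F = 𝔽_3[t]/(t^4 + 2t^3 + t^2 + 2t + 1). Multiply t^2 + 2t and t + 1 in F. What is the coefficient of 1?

0

Multiply in 𝔽_3[t]: (t^2 + 2t)·(t + 1) = t^3 + 2t.
Reduced: t^3 + 2t.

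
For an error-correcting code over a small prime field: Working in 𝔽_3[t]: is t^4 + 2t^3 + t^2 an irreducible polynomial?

Write f(t) = t^4 + 2t^3 + t^2.
Check for roots in 𝔽_3: f(0) = 0 → root; f(1) = 1; f(2) = 0 → root.
f(0) = 0, so (t) divides f(t); f is reducible.

No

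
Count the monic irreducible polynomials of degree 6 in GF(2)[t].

9

Gauss's count: N_{2}(6) = (1/6) Σ_{d|6} μ(6/d)·2^d.
Divisors of 6: 1, 2, 3, 6; μ(6/d) for each: 1, -1, -1, 1.
Σ = 2^1 − 2^2 − 2^3 + 2^6 = 54.
N = 54/6 = 9.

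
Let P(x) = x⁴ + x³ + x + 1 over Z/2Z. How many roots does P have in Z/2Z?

Evaluate at each of the 2 elements of Z/2Z:
P(0) = 1; P(1) = 0 → root.
Roots: {1}.

1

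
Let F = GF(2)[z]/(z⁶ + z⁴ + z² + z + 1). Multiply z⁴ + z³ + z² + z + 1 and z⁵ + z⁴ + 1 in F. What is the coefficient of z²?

Multiply in GF(2)[z]: (z⁴ + z³ + z² + z + 1)·(z⁵ + z⁴ + 1) = z⁹ + z³ + z² + z + 1.
Reduce using z⁶ ≡ z⁴ + z² + z + 1 (mod z⁶ + z⁴ + z² + z + 1).
Reduced: z⁴ + z³ + 1.

0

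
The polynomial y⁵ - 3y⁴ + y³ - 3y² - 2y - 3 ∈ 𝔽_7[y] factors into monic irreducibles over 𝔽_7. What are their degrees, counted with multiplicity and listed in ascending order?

5

Write h(y) = y⁵ - 3y⁴ + y³ - 3y² - 2y - 3.
Complete factorization: h(y) = (y⁵ - 3y⁴ + y³ - 3y² - 2y - 3).
Factor degrees with multiplicity: 5 = 5.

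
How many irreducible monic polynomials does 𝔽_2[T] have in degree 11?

186

By the necklace-counting formula, N_2(11) = (1/11) Σ_{d|11} μ(11/d)·2^d.
Divisors of 11: 1, 11; μ(11/d) for each: -1, 1.
Σ = − 2^1 + 2^11 = 2046.
N = 2046/11 = 186.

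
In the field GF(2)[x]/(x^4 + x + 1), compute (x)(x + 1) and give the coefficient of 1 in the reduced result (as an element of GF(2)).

Multiply in GF(2)[x]: (x)·(x + 1) = x^2 + x.
Reduced: x^2 + x.

0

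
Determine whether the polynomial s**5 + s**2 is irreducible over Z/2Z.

No

Write f(s) = s**5 + s**2.
Check for roots in Z/2Z: f(0) = 0 → root; f(1) = 0 → root.
f(0) = 0, so (s) divides f(s); f is reducible.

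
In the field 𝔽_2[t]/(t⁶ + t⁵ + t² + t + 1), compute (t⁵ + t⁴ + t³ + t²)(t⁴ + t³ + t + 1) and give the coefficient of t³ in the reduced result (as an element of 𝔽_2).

1

Multiply in 𝔽_2[t]: (t⁵ + t⁴ + t³ + t²)·(t⁴ + t³ + t + 1) = t⁹ + t⁶ + t⁵ + t².
Reduce using t⁶ ≡ t⁵ + t² + t + 1 (mod t⁶ + t⁵ + t² + t + 1).
Reduced: t³ + t² + t.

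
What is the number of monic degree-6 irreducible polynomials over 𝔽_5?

Gauss's count: N_{5}(6) = (1/6) Σ_{d|6} μ(6/d)·5^d.
Divisors of 6: 1, 2, 3, 6; μ(6/d) for each: 1, -1, -1, 1.
Σ = 5^1 − 5^2 − 5^3 + 5^6 = 15480.
N = 15480/6 = 2580.

2580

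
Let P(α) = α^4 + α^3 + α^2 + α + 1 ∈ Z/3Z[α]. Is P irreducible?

Yes

Check for roots in Z/3Z: P(0) = 1; P(1) = 2; P(2) = 1.
No roots, so no linear factors.
Monic irreducibles of degree 2 over GF(3): α^2 + 1, α^2 + α + 2, α^2 + 2α + 2.
None of them divide P (all give nonzero remainder).
No irreducible factor of degree ≤ 2 exists, so P is irreducible over GF(3).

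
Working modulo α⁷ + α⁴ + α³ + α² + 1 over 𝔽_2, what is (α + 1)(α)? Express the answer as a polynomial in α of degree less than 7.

Multiply in 𝔽_2[α]: (α + 1)·(α) = α² + α.
Reduced: α² + α.

α^2 + α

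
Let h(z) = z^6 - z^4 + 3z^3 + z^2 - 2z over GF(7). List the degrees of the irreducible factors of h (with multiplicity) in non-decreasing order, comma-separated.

1, 1, 2, 2

Linear factors from roots: (z), (z + 1).
Complete factorization: h(z) = (z)·(z + 1)·(z^2 - 3)·(z^2 - z + 3).
Factor degrees with multiplicity: 1 + 1 + 2 + 2 = 6.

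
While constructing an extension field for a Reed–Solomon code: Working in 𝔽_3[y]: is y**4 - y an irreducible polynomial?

Write h(y) = y**4 - y.
Check for roots in 𝔽_3: h(0) = 0 → root; h(1) = 0 → root; h(2) = 2.
h(0) = 0, so (y) divides h(y); h is reducible.

No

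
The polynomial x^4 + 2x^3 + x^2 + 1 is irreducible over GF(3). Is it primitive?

No

Write f(x) = x^4 + 2x^3 + x^2 + 1.
|GF(3^4)^×| = 3^4 − 1 = 80. Prime factorization: 80 = 2^4·5.
f is primitive ⇔ x has order 80 in GF(3)[x]/(f), i.e. x^(80/q) ≠ 1 for each prime q | 80.
x^(40) mod f = 1
x^(16) mod f = x^3 + x^2 + 2x.
Since x^(40) = 1, the order of x divides 40 < 80; not primitive.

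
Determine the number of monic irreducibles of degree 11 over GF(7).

By the necklace-counting formula, N_7(11) = (1/11) Σ_{d|11} μ(11/d)·7^d.
Divisors of 11: 1, 11; μ(11/d) for each: -1, 1.
Σ = − 7^1 + 7^11 = 1977326736.
N = 1977326736/11 = 179756976.

179756976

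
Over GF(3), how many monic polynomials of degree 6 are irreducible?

116

By the necklace-counting formula, N_3(6) = (1/6) Σ_{d|6} μ(6/d)·3^d.
Divisors of 6: 1, 2, 3, 6; μ(6/d) for each: 1, -1, -1, 1.
Σ = 3^1 − 3^2 − 3^3 + 3^6 = 696.
N = 696/6 = 116.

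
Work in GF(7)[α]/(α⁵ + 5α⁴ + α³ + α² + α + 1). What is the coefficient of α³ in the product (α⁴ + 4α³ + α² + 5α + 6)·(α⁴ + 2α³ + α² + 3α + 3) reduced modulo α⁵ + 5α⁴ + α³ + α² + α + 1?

6

Multiply in GF(7)[α]: (α⁴ + 4α³ + α² + 5α + 6)·(α⁴ + 2α³ + α² + 3α + 3) = α⁸ + 6α⁷ + 3α⁶ + 4α⁴ + 4α³ + 3α² + 5α + 4.
Reduce using α⁵ ≡ 2α⁴ + 6α³ + 6α² + 6α + 6 (mod α⁵ + 5α⁴ + α³ + α² + α + 1).
Reduced: 3α⁴ + 6α³ + 6α² + 2α + 5.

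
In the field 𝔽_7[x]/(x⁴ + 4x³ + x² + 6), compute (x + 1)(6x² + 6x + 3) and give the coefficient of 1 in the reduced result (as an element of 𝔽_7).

3

Multiply in 𝔽_7[x]: (x + 1)·(6x² + 6x + 3) = 6x³ + 5x² + 2x + 3.
Reduced: 6x³ + 5x² + 2x + 3.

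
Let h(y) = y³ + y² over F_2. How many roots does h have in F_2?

2

Evaluate at each of the 2 elements of F_2:
h(0) = 0 → root; h(1) = 0 → root.
Roots: {0, 1}.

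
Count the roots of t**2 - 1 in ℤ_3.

2

Write P(t) = t**2 - 1.
Evaluate at each of the 3 elements of ℤ_3:
P(0) = 2; P(1) = 0 → root; P(2) = 0 → root.
Roots: {1, 2}.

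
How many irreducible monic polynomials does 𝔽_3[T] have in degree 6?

Gauss's count: N_{3}(6) = (1/6) Σ_{d|6} μ(6/d)·3^d.
Divisors of 6: 1, 2, 3, 6; μ(6/d) for each: 1, -1, -1, 1.
Σ = 3^1 − 3^2 − 3^3 + 3^6 = 696.
N = 696/6 = 116.

116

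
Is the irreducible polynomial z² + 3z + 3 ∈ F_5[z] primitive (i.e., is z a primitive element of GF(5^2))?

Write f(z) = z² + 3z + 3.
|GF(5^2)^×| = 5^2 − 1 = 24. Prime factorization: 24 = 2^3·3.
f is primitive ⇔ z has order 24 in GF(5)[z]/(f), i.e. z^(24/q) ≠ 1 for each prime q | 24.
z^(12) mod f = 4.
z^(8) mod f = z + 1.
None equal 1, so z has full order 24; f is primitive.

Yes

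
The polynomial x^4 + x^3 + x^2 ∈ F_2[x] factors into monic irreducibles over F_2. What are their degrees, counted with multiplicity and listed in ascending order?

1, 1, 2

Write f(x) = x^4 + x^3 + x^2.
Roots in F_2: f(0) = 0 → root; f(1) = 1.
Linear factors from roots: (x).
Complete factorization: f(x) = (x)^2·(x^2 + x + 1).
Factor degrees with multiplicity: 1 + 1 + 2 = 4.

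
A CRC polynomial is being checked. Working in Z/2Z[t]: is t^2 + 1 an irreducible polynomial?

Write m(t) = t^2 + 1.
Check for roots in Z/2Z: m(0) = 1; m(1) = 0 → root.
m(1) = 0, so (t − 1) divides m(t); m is reducible.

No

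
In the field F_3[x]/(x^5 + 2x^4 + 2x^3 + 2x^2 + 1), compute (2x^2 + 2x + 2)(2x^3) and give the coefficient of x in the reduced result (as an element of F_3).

Multiply in F_3[x]: (2x^2 + 2x + 2)·(2x^3) = x^5 + x^4 + x^3.
Reduce using x^5 ≡ x^4 + x^3 + x^2 + 2 (mod x^5 + 2x^4 + 2x^3 + 2x^2 + 1).
Reduced: 2x^4 + 2x^3 + x^2 + 2.

0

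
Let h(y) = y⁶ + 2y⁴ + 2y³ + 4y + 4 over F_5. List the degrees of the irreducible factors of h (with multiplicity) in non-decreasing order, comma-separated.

6

Roots in F_5: h(0) = 4; h(1) = 3; h(2) = 4; h(3) = 1; h(4) = 1.
Complete factorization: h(y) = (y⁶ + 2y⁴ + 2y³ + 4y + 4).
Factor degrees with multiplicity: 6 = 6.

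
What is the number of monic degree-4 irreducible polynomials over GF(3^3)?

x^(27^4) − x is the product of all monic irreducibles of degree dividing 4; Möbius inversion gives N = (1/4) Σ μ(4/d)·27^d.
Divisors of 4: 1, 2, 4; μ(4/d) for each: 0, -1, 1.
Σ = − 27^2 + 27^4 = 530712.
N = 530712/4 = 132678.

132678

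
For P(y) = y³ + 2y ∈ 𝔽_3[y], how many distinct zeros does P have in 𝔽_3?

3

Evaluate at each of the 3 elements of 𝔽_3:
P(0) = 0 → root; P(1) = 0 → root; P(2) = 0 → root.
Roots: {0, 1, 2}.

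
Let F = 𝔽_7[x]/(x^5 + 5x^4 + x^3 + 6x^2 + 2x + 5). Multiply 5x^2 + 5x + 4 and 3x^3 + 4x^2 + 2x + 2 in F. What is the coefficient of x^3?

Multiply in 𝔽_7[x]: (5x^2 + 5x + 4)·(3x^3 + 4x^2 + 2x + 2) = x^5 + x^2 + 4x + 1.
Reduce using x^5 ≡ 2x^4 + 6x^3 + x^2 + 5x + 2 (mod x^5 + 5x^4 + x^3 + 6x^2 + 2x + 5).
Reduced: 2x^4 + 6x^3 + 2x^2 + 2x + 3.

6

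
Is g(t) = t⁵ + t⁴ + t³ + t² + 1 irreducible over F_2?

Check for roots in F_2: g(0) = 1; g(1) = 1.
No roots, so no linear factors.
Monic irreducibles of degree 2 over GF(2): t² + t + 1.
None of them divide g (all give nonzero remainder).
No irreducible factor of degree ≤ 2 exists, so g is irreducible over GF(2).

Yes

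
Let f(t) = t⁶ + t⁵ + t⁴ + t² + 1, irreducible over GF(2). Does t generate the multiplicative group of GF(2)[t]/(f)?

No

|GF(2^6)^×| = 2^6 − 1 = 63. Prime factorization: 63 = 3^2·7.
f is primitive ⇔ t has order 63 in GF(2)[t]/(f), i.e. t^(63/q) ≠ 1 for each prime q | 63.
t^(21) mod f = 1
t^(9) mod f = t³ + 1.
Since t^(21) = 1, the order of t divides 21 < 63; not primitive.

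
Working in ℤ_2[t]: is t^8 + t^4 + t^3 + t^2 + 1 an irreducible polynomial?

Write m(t) = t^8 + t^4 + t^3 + t^2 + 1.
Check for roots in ℤ_2: m(0) = 1; m(1) = 1.
No roots, so no linear factors.
Monic irreducibles of degree 2 over GF(2): t^2 + t + 1.
None of them divide m (all give nonzero remainder).
Monic irreducibles of degree 3 over GF(2): t^3 + t + 1, t^3 + t^2 + 1.
None of them divide m (all give nonzero remainder).
Monic irreducibles of degree 4 over GF(2): t^4 + t + 1, t^4 + t^3 + 1, t^4 + t^3 + t^2 + t + 1.
None of them divide m (all give nonzero remainder).
No irreducible factor of degree ≤ 4 exists, so m is irreducible over GF(2).

Yes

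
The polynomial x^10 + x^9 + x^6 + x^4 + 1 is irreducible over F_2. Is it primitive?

Write f(x) = x^10 + x^9 + x^6 + x^4 + 1.
|GF(2^10)^×| = 2^10 − 1 = 1023. Prime factorization: 1023 = 3·11·31.
f is primitive ⇔ x has order 1023 in GF(2)[x]/(f), i.e. x^(1023/q) ≠ 1 for each prime q | 1023.
x^(341) mod f = 1
x^(93) mod f = x^8 + x^6 + x^5 + x^3 + x^2 + x.
x^(33) mod f = x^8 + x^7 + x^6 + x^4 + 1.
Since x^(341) = 1, the order of x divides 341 < 1023; not primitive.

No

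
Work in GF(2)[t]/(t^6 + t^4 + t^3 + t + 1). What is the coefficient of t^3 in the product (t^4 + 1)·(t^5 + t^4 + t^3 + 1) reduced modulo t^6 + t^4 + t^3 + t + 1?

1

Multiply in GF(2)[t]: (t^4 + 1)·(t^5 + t^4 + t^3 + 1) = t^9 + t^8 + t^7 + t^5 + t^3 + 1.
Reduce using t^6 ≡ t^4 + t^3 + t + 1 (mod t^6 + t^4 + t^3 + t + 1).
Reduced: t^4 + t^3 + t^2 + 1.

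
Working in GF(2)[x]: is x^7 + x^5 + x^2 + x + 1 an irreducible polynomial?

Yes

Write h(x) = x^7 + x^5 + x^2 + x + 1.
Check for roots in GF(2): h(0) = 1; h(1) = 1.
No roots, so no linear factors.
Monic irreducibles of degree 2 over GF(2): x^2 + x + 1.
None of them divide h (all give nonzero remainder).
Monic irreducibles of degree 3 over GF(2): x^3 + x + 1, x^3 + x^2 + 1.
None of them divide h (all give nonzero remainder).
No irreducible factor of degree ≤ 3 exists, so h is irreducible over GF(2).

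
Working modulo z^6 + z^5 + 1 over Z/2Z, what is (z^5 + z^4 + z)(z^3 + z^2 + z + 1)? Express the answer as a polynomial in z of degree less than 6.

z^5 + z^3 + 1

Multiply in Z/2Z[z]: (z^5 + z^4 + z)·(z^3 + z^2 + z + 1) = z^8 + z^3 + z^2 + z.
Reduce using z^6 ≡ z^5 + 1 (mod z^6 + z^5 + 1).
Reduced: z^5 + z^3 + 1.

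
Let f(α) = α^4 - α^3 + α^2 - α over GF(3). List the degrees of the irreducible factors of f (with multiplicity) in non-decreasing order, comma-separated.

1, 1, 2

Roots in GF(3): f(0) = 0 → root; f(1) = 0 → root; f(2) = 1.
Linear factors from roots: (α), (α - 1).
Complete factorization: f(α) = (α)·(α - 1)·(α^2 + 1).
Factor degrees with multiplicity: 1 + 1 + 2 = 4.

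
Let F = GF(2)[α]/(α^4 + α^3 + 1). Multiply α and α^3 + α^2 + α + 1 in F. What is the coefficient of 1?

Multiply in GF(2)[α]: (α)·(α^3 + α^2 + α + 1) = α^4 + α^3 + α^2 + α.
Reduce using α^4 ≡ α^3 + 1 (mod α^4 + α^3 + 1).
Reduced: α^2 + α + 1.

1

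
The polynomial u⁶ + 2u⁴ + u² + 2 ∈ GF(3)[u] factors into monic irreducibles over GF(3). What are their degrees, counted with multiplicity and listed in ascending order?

Write g(u) = u⁶ + 2u⁴ + u² + 2.
Roots in GF(3): g(0) = 2; g(1) = 0 → root; g(2) = 0 → root.
Linear factors from roots: (u + 2), (u + 1).
Complete factorization: g(u) = (u + 1)·(u + 2)·(u² + u + 2)·(u² + 2u + 2).
Factor degrees with multiplicity: 1 + 1 + 2 + 2 = 6.

1, 1, 2, 2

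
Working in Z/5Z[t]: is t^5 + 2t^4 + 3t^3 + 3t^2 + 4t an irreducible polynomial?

No

Write m(t) = t^5 + 2t^4 + 3t^3 + 3t^2 + 4t.
Check for roots in Z/5Z: m(0) = 0 → root; m(1) = 3; m(2) = 3; m(3) = 0 → root; m(4) = 2.
m(0) = 0, so (t) divides m(t); m is reducible.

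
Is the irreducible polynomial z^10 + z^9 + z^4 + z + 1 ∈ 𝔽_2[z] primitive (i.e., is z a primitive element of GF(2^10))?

Write f(z) = z^10 + z^9 + z^4 + z + 1.
|GF(2^10)^×| = 2^10 − 1 = 1023. Prime factorization: 1023 = 3·11·31.
f is primitive ⇔ z has order 1023 in GF(2)[z]/(f), i.e. z^(1023/q) ≠ 1 for each prime q | 1023.
z^(341) mod f = z^8 + z^6 + z^3 + z^2 + z.
z^(93) mod f = z^9 + z^8 + z^6 + z^5 + z^2 + 1.
z^(33) mod f = z^9 + z^8 + z^6 + z^4 + z^2 + z + 1.
None equal 1, so z has full order 1023; f is primitive.

Yes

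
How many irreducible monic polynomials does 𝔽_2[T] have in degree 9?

Gauss's count: N_{2}(9) = (1/9) Σ_{d|9} μ(9/d)·2^d.
Divisors of 9: 1, 3, 9; μ(9/d) for each: 0, -1, 1.
Σ = − 2^3 + 2^9 = 504.
N = 504/9 = 56.

56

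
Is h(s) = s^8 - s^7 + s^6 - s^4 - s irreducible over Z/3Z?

Check for roots in Z/3Z: h(0) = 0 → root; h(1) = 2; h(2) = 0 → root.
h(0) = 0, so (s) divides h(s); h is reducible.

No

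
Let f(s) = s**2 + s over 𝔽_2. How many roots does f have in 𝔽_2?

2

Evaluate at each of the 2 elements of 𝔽_2:
f(0) = 0 → root; f(1) = 0 → root.
Roots: {0, 1}.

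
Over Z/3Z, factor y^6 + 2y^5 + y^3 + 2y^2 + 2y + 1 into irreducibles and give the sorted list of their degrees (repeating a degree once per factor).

Write h(y) = y^6 + 2y^5 + y^3 + 2y^2 + 2y + 1.
Roots in Z/3Z: h(0) = 1; h(1) = 0 → root; h(2) = 2.
Linear factors from roots: (y + 2).
Complete factorization: h(y) = (y + 2)·(y^2 + 2y + 2)·(y^3 + y^2 + 2y + 1).
Factor degrees with multiplicity: 1 + 2 + 3 = 6.

1, 2, 3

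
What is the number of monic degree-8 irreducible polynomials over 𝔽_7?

By the necklace-counting formula, N_7(8) = (1/8) Σ_{d|8} μ(8/d)·7^d.
Divisors of 8: 1, 2, 4, 8; μ(8/d) for each: 0, 0, -1, 1.
Σ = − 7^4 + 7^8 = 5762400.
N = 5762400/8 = 720300.

720300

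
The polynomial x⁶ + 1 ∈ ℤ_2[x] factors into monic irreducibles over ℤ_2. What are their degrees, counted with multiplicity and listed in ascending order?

1, 1, 2, 2

Write f(x) = x⁶ + 1.
Roots in ℤ_2: f(0) = 1; f(1) = 0 → root.
Linear factors from roots: (x + 1).
Complete factorization: f(x) = (x + 1)^2·(x² + x + 1)^2.
Factor degrees with multiplicity: 1 + 1 + 2 + 2 = 6.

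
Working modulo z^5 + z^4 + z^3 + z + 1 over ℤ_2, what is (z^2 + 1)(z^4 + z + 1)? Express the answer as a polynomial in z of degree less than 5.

z^4 + z

Multiply in ℤ_2[z]: (z^2 + 1)·(z^4 + z + 1) = z^6 + z^4 + z^3 + z^2 + z + 1.
Reduce using z^5 ≡ z^4 + z^3 + z + 1 (mod z^5 + z^4 + z^3 + z + 1).
Reduced: z^4 + z.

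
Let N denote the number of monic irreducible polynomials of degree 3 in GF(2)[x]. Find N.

The number of monic irreducibles of degree 3 over GF(2) is (1/3)·Σ_{d∣3} μ(3/d) 2^d.
Divisors of 3: 1, 3; μ(3/d) for each: -1, 1.
Σ = − 2^1 + 2^3 = 6.
N = 6/3 = 2.

2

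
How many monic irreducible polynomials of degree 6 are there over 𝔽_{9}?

Gauss's count: N_{9}(6) = (1/6) Σ_{d|6} μ(6/d)·9^d.
Divisors of 6: 1, 2, 3, 6; μ(6/d) for each: 1, -1, -1, 1.
Σ = 9^1 − 9^2 − 9^3 + 9^6 = 530640.
N = 530640/6 = 88440.

88440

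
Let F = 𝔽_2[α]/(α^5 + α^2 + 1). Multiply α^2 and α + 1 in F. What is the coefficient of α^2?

Multiply in 𝔽_2[α]: (α^2)·(α + 1) = α^3 + α^2.
Reduced: α^3 + α^2.

1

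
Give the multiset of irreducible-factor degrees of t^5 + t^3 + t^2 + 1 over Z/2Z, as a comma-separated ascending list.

Write h(t) = t^5 + t^3 + t^2 + 1.
Roots in Z/2Z: h(0) = 1; h(1) = 0 → root.
Linear factors from roots: (t + 1).
Complete factorization: h(t) = (t + 1)^3·(t^2 + t + 1).
Factor degrees with multiplicity: 1 + 1 + 1 + 2 = 5.

1, 1, 1, 2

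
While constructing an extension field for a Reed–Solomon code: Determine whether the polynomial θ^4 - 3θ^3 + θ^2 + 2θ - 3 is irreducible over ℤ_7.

No

Write m(θ) = θ^4 - 3θ^3 + θ^2 + 2θ - 3.
Check for roots in ℤ_7: m(0) = 4; m(1) = 5; m(2) = 4; m(3) = 5; m(4) = 1; m(5) = 2; m(6) = 0 → root.
m(6) = 0, so (θ − 6) divides m(θ); m is reducible.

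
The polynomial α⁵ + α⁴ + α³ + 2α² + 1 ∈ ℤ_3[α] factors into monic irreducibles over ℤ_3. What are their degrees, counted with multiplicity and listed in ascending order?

Write h(α) = α⁵ + α⁴ + α³ + 2α² + 1.
Roots in ℤ_3: h(0) = 1; h(1) = 0 → root; h(2) = 2.
Linear factors from roots: (α + 2).
Complete factorization: h(α) = (α + 2)·(α² + 1)·(α² + 2α + 2).
Factor degrees with multiplicity: 1 + 2 + 2 = 5.

1, 2, 2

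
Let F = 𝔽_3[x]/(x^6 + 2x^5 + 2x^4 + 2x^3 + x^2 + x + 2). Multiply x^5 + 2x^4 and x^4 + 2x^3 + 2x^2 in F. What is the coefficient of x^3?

0

Multiply in 𝔽_3[x]: (x^5 + 2x^4)·(x^4 + 2x^3 + 2x^2) = x^9 + x^8 + x^6.
Reduce using x^6 ≡ x^5 + x^4 + x^3 + 2x^2 + 2x + 1 (mod x^6 + 2x^5 + 2x^4 + 2x^3 + x^2 + x + 2).
Reduced: 2x^5 + x^4 + x^2 + 2x + 1.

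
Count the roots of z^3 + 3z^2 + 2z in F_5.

Write g(z) = z^3 + 3z^2 + 2z.
Evaluate at each of the 5 elements of F_5:
g(0) = 0 → root; g(1) = 1; g(2) = 4; g(3) = 0 → root; g(4) = 0 → root.
Roots: {0, 3, 4}.

3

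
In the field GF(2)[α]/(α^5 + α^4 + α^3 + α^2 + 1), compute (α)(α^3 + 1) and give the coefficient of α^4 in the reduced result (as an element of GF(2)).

1

Multiply in GF(2)[α]: (α)·(α^3 + 1) = α^4 + α.
Reduced: α^4 + α.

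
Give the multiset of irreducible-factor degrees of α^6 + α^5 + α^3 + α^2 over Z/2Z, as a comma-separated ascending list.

Write f(α) = α^6 + α^5 + α^3 + α^2.
Roots in Z/2Z: f(0) = 0 → root; f(1) = 0 → root.
Linear factors from roots: (α), (α + 1).
Complete factorization: f(α) = (α)^2·(α + 1)^2·(α^2 + α + 1).
Factor degrees with multiplicity: 1 + 1 + 1 + 1 + 2 = 6.

1, 1, 1, 1, 2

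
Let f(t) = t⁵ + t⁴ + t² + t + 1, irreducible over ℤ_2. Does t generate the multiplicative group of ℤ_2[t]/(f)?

|GF(2^5)^×| = 2^5 − 1 = 31. Prime factorization: 31 = 31.
f is primitive ⇔ t has order 31 in GF(2)[t]/(f), i.e. t^(31/q) ≠ 1 for each prime q | 31.
t^(1) mod f = t.
None equal 1, so t has full order 31; f is primitive.

Yes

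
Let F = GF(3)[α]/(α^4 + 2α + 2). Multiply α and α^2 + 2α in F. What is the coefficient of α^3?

1

Multiply in GF(3)[α]: (α)·(α^2 + 2α) = α^3 + 2α^2.
Reduced: α^3 + 2α^2.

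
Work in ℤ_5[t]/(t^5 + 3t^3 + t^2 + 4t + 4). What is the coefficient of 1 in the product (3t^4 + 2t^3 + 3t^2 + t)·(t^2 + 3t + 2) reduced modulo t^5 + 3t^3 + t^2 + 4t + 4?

1

Multiply in ℤ_5[t]: (3t^4 + 2t^3 + 3t^2 + t)·(t^2 + 3t + 2) = 3t^6 + t^5 + 4t^3 + 4t^2 + 2t.
Reduce using t^5 ≡ 2t^3 + 4t^2 + t + 1 (mod t^5 + 3t^3 + t^2 + 4t + 4).
Reduced: t^4 + 3t^3 + t^2 + t + 1.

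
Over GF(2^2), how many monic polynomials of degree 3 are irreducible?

20

The number of monic irreducibles of degree 3 over GF(4) is (1/3)·Σ_{d∣3} μ(3/d) 4^d.
Divisors of 3: 1, 3; μ(3/d) for each: -1, 1.
Σ = − 4^1 + 4^3 = 60.
N = 60/3 = 20.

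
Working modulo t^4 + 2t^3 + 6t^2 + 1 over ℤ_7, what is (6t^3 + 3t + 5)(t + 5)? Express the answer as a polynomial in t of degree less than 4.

4t^3 + 2t^2 + 6t + 5

Multiply in ℤ_7[t]: (6t^3 + 3t + 5)·(t + 5) = 6t^4 + 2t^3 + 3t^2 + 6t + 4.
Reduce using t^4 ≡ 5t^3 + t^2 + 6 (mod t^4 + 2t^3 + 6t^2 + 1).
Reduced: 4t^3 + 2t^2 + 6t + 5.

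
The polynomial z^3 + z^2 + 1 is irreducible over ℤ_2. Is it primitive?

Yes

Write f(z) = z^3 + z^2 + 1.
|GF(2^3)^×| = 2^3 − 1 = 7. Prime factorization: 7 = 7.
f is primitive ⇔ z has order 7 in GF(2)[z]/(f), i.e. z^(7/q) ≠ 1 for each prime q | 7.
z^(1) mod f = z.
None equal 1, so z has full order 7; f is primitive.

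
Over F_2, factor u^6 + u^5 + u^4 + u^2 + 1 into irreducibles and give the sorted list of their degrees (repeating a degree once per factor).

Write h(u) = u^6 + u^5 + u^4 + u^2 + 1.
Roots in F_2: h(0) = 1; h(1) = 1.
Complete factorization: h(u) = (u^6 + u^5 + u^4 + u^2 + 1).
Factor degrees with multiplicity: 6 = 6.

6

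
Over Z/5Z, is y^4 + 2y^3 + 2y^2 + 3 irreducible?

Write P(y) = y^4 + 2y^3 + 2y^2 + 3.
Check for roots in Z/5Z: P(0) = 3; P(1) = 3; P(2) = 3; P(3) = 1; P(4) = 4.
No roots, so no linear factors.
Degree-2 irreducible divisors: test the 10 monic irreducibles of degree 2 over GF(5).
None of them divide P (all give nonzero remainder).
No irreducible factor of degree ≤ 2 exists, so P is irreducible over GF(5).

Yes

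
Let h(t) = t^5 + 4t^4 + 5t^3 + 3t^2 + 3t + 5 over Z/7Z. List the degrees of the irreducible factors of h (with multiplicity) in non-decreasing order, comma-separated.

1, 2, 2

Linear factors from roots: (t + 6).
Complete factorization: h(t) = (t + 6)·(t^2 + 2t + 5)·(t^2 + 3t + 6).
Factor degrees with multiplicity: 1 + 2 + 2 = 5.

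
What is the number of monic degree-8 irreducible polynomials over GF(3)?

810

Gauss's count: N_{3}(8) = (1/8) Σ_{d|8} μ(8/d)·3^d.
Divisors of 8: 1, 2, 4, 8; μ(8/d) for each: 0, 0, -1, 1.
Σ = − 3^4 + 3^8 = 6480.
N = 6480/8 = 810.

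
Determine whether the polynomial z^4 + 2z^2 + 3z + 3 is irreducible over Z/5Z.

Write g(z) = z^4 + 2z^2 + 3z + 3.
Check for roots in Z/5Z: g(0) = 3; g(1) = 4; g(2) = 3; g(3) = 1; g(4) = 3.
No roots, so no linear factors.
Degree-2 irreducible divisors: test the 10 monic irreducibles of degree 2 over GF(5).
None of them divide g (all give nonzero remainder).
No irreducible factor of degree ≤ 2 exists, so g is irreducible over GF(5).

Yes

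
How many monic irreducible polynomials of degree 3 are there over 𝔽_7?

112

Gauss's count: N_{7}(3) = (1/3) Σ_{d|3} μ(3/d)·7^d.
Divisors of 3: 1, 3; μ(3/d) for each: -1, 1.
Σ = − 7^1 + 7^3 = 336.
N = 336/3 = 112.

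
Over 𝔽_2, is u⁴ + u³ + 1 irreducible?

Yes

Write f(u) = u⁴ + u³ + 1.
Check for roots in 𝔽_2: f(0) = 1; f(1) = 1.
No roots, so no linear factors.
Monic irreducibles of degree 2 over GF(2): u² + u + 1.
None of them divide f (all give nonzero remainder).
No irreducible factor of degree ≤ 2 exists, so f is irreducible over GF(2).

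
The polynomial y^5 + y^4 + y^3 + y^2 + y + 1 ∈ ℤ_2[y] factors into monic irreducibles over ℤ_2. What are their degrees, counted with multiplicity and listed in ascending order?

1, 2, 2

Write h(y) = y^5 + y^4 + y^3 + y^2 + y + 1.
Roots in ℤ_2: h(0) = 1; h(1) = 0 → root.
Linear factors from roots: (y + 1).
Complete factorization: h(y) = (y + 1)·(y^2 + y + 1)^2.
Factor degrees with multiplicity: 1 + 2 + 2 = 5.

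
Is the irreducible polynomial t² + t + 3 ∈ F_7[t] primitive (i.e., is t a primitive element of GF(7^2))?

Yes

Write f(t) = t² + t + 3.
|GF(7^2)^×| = 7^2 − 1 = 48. Prime factorization: 48 = 2^4·3.
f is primitive ⇔ t has order 48 in GF(7)[t]/(f), i.e. t^(48/q) ≠ 1 for each prime q | 48.
t^(24) mod f = 6.
t^(16) mod f = 2.
None equal 1, so t has full order 48; f is primitive.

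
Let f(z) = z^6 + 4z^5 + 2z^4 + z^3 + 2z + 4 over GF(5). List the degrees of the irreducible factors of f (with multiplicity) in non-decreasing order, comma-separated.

1, 1, 1, 1, 2

Roots in GF(5): f(0) = 4; f(1) = 4; f(2) = 0 → root; f(3) = 0 → root; f(4) = 0 → root.
Linear factors from roots: (z + 3), (z + 2), (z + 1).
Complete factorization: f(z) = (z + 1)·(z + 2)·(z + 3)^2·(z^2 + 3).
Factor degrees with multiplicity: 1 + 1 + 1 + 1 + 2 = 6.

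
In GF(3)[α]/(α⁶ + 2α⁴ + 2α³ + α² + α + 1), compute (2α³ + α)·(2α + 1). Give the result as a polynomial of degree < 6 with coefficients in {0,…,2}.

α^4 + 2α^3 + 2α^2 + α

Multiply in GF(3)[α]: (2α³ + α)·(2α + 1) = α⁴ + 2α³ + 2α² + α.
Reduced: α⁴ + 2α³ + 2α² + α.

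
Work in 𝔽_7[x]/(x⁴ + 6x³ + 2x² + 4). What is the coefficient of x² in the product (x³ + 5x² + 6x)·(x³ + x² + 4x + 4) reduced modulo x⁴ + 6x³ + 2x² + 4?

0

Multiply in 𝔽_7[x]: (x³ + 5x² + 6x)·(x³ + x² + 4x + 4) = x⁶ + 6x⁵ + x⁴ + 2x³ + 2x² + 3x.
Reduce using x⁴ ≡ x³ + 5x² + 3 (mod x⁴ + 6x³ + 2x² + 4).
Reduced: x³ + 3x + 4.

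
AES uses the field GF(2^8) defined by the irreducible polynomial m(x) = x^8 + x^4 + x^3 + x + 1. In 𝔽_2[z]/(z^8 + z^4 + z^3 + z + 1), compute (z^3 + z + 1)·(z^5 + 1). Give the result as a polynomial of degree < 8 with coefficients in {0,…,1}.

Multiply in 𝔽_2[z]: (z^3 + z + 1)·(z^5 + 1) = z^8 + z^6 + z^5 + z^3 + z + 1.
Reduce using z^8 ≡ z^4 + z^3 + z + 1 (mod z^8 + z^4 + z^3 + z + 1).
Reduced: z^6 + z^5 + z^4.

z^6 + z^5 + z^4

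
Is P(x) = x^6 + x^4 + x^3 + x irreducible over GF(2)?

Check for roots in GF(2): P(0) = 0 → root; P(1) = 0 → root.
P(0) = 0, so (x) divides P(x); P is reducible.

No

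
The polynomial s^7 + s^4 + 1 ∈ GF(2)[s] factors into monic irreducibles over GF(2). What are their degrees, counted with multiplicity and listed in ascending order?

Write g(s) = s^7 + s^4 + 1.
Roots in GF(2): g(0) = 1; g(1) = 1.
Complete factorization: g(s) = (s^7 + s^4 + 1).
Factor degrees with multiplicity: 7 = 7.

7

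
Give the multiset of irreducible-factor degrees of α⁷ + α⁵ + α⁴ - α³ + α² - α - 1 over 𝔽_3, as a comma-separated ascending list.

7

Write h(α) = α⁷ + α⁵ + α⁴ - α³ + α² - α - 1.
Roots in 𝔽_3: h(0) = 2; h(1) = 1; h(2) = 1.
Complete factorization: h(α) = (α⁷ + α⁵ + α⁴ - α³ + α² - α - 1).
Factor degrees with multiplicity: 7 = 7.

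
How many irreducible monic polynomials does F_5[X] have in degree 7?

11160

By the necklace-counting formula, N_5(7) = (1/7) Σ_{d|7} μ(7/d)·5^d.
Divisors of 7: 1, 7; μ(7/d) for each: -1, 1.
Σ = − 5^1 + 5^7 = 78120.
N = 78120/7 = 11160.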